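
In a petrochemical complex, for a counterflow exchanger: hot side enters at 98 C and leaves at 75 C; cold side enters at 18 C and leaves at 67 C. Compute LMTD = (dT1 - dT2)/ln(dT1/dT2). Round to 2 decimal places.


dT1 = Th_in - Tc_out = 98 - 67 = 31
dT2 = Th_out - Tc_in = 75 - 18 = 57
LMTD = (dT1 - dT2) / ln(dT1/dT2)
LMTD = (31 - 57) / ln(31/57)
LMTD = 42.69 K


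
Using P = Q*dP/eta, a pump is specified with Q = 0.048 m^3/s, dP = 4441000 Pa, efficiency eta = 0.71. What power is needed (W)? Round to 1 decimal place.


P = Q * dP / eta
P = 0.048 * 4441000 / 0.71
P = 213168.0 / 0.71
P = 300236.6 W


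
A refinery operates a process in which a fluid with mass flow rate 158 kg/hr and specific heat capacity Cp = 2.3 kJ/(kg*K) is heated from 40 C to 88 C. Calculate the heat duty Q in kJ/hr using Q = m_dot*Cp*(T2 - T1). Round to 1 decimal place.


Q = m_dot * Cp * (T2 - T1)
Q = 158 * 2.3 * (88 - 40)
Q = 158 * 2.3 * 48
Q = 17443.2 kJ/hr


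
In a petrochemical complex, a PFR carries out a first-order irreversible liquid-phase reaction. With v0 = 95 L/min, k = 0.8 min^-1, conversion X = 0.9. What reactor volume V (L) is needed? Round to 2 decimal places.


V = (v0/k) * ln(1/(1-X))
V = (95/0.8) * ln(1/(1-0.9))
V = 118.75 * ln(10.0)
V = 118.75 * 2.302585
V = 273.43 L


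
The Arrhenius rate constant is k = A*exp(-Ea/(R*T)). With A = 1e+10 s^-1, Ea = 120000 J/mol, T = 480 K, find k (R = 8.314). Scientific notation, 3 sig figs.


k = A * exp(-Ea/(R*T))
k = 1e+10 * exp(-120000 / (8.314 * 480))
k = 1e+10 * exp(-30.069762)
k = 8.73e-04


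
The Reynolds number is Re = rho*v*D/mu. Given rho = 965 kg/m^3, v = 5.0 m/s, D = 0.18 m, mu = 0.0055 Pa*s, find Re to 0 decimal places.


Re = rho * v * D / mu
Re = 965 * 5.0 * 0.18 / 0.0055
Re = 868.5 / 0.0055
Re = 157909


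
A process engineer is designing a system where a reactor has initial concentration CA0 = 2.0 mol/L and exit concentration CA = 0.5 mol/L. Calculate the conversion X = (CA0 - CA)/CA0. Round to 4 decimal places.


X = (CA0 - CA) / CA0
X = (2.0 - 0.5) / 2.0
X = 1.5 / 2.0
X = 0.7500


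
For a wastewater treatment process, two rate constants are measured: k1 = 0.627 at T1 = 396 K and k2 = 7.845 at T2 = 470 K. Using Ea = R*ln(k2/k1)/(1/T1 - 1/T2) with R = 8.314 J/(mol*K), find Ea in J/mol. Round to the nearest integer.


Ea = R * ln(k2/k1) / (1/T1 - 1/T2)
ln(k2/k1) = ln(7.845/0.627) = 2.5266851
1/T1 - 1/T2 = 1/396 - 1/470 = 0.000397592951
Ea = 8.314 * 2.5266851 / 0.000397592951
Ea = 52835 J/mol


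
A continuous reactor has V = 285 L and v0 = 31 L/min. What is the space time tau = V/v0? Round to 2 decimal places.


tau = V / v0
tau = 285 / 31
tau = 9.19 min


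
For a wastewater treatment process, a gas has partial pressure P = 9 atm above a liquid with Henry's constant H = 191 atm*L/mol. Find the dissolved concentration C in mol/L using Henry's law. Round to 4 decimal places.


C = P / H
C = 9 / 191
C = 0.0471 mol/L


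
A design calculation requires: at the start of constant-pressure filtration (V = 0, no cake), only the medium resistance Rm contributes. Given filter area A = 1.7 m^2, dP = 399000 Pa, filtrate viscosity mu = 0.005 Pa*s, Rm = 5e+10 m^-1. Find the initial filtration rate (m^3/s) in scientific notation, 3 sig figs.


rate = A * dP / (mu * Rm)
rate = 1.7 * 399000 / (0.005 * 5e+10)
rate = 678300.0 / 2.500e+08
rate = 2.71e-03 m^3/s


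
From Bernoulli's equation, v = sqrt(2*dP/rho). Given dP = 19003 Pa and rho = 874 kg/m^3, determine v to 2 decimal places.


v = sqrt(2*dP/rho)
v = sqrt(2*19003/874)
v = sqrt(43.485126)
v = 6.59 m/s


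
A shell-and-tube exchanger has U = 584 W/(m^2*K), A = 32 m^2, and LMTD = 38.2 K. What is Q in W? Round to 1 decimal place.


Q = U * A * LMTD
Q = 584 * 32 * 38.2
Q = 713881.6 W


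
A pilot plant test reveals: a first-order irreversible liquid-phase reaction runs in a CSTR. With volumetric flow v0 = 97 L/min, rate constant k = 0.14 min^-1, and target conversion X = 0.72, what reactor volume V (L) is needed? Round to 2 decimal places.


V = v0 * X / (k * (1 - X))
V = 97 * 0.72 / (0.14 * (1 - 0.72))
V = 69.84 / (0.14 * 0.28)
V = 69.84 / 0.0392
V = 1781.63 L


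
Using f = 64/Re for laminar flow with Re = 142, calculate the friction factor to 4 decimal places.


f = 64 / Re
f = 64 / 142
f = 0.4507


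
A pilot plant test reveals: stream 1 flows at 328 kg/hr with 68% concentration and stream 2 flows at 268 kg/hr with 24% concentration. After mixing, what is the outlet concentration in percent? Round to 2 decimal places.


Mass balance on solute: F1*x1 + F2*x2 = F3*x3
F3 = F1 + F2 = 328 + 268 = 596 kg/hr
x3 = (F1*x1 + F2*x2)/F3
x3 = (328*0.68 + 268*0.24) / 596
x3 = 48.21%


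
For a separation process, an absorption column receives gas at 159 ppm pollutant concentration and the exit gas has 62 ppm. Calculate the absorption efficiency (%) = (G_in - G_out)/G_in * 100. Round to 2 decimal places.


Efficiency = (G_in - G_out) / G_in * 100%
Efficiency = (159 - 62) / 159 * 100
Efficiency = 97 / 159 * 100
Efficiency = 61.01%


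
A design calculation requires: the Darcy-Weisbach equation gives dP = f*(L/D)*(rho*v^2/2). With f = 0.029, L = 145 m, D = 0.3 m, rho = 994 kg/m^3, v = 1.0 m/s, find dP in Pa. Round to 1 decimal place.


dP = f * (L/D) * (rho*v^2/2)
dP = 0.029 * (145/0.3) * (994*1.0^2/2)
L/D = 483.33333333
rho*v^2/2 = 994*1.0/2 = 497.0
dP = 0.029 * 483.33333333 * 497.0
dP = 6966.3 Pa


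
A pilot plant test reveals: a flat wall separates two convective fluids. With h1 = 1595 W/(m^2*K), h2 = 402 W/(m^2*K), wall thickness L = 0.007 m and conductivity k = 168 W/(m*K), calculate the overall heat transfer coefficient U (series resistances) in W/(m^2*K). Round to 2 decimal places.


1/U = 1/h1 + L/k + 1/h2
1/U = 1/1595 + 0.007/168 + 1/402
1/U = 0.0006269592 + 4.16667e-05 + 0.0024875622
1/U = 0.0031561881
U = 316.84 W/(m^2*K)


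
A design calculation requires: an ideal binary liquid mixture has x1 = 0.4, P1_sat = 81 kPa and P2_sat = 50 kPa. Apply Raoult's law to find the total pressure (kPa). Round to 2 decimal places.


P = x1*P1_sat + x2*P2_sat
x2 = 1 - x1 = 1 - 0.4 = 0.6
P = 0.4*81 + 0.6*50
P = 32.4 + 30.0
P = 62.40 kPa


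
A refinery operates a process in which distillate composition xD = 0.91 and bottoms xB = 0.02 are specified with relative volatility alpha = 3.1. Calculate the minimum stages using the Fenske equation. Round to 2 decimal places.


N_min = ln((xD*(1-xB))/(xB*(1-xD))) / ln(alpha)
Numerator inside ln: 0.8918 / 0.0018 = 495.444444
ln(495.444444) = 6.205455
ln(alpha) = ln(3.1) = 1.131402
N_min = 6.205455 / 1.131402 = 5.48


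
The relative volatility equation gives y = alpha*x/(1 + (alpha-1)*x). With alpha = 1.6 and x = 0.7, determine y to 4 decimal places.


y = alpha*x / (1 + (alpha-1)*x)
y = 1.6*0.7 / (1 + (1.6-1)*0.7)
y = 1.12 / (1 + 0.42)
y = 1.12 / 1.42
y = 0.7887


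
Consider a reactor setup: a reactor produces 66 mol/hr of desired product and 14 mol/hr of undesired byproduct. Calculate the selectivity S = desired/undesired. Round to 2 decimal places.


S = desired product rate / undesired product rate
S = 66 / 14
S = 4.71


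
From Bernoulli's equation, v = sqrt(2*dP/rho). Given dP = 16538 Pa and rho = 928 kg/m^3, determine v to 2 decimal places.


v = sqrt(2*dP/rho)
v = sqrt(2*16538/928)
v = sqrt(35.642241)
v = 5.97 m/s


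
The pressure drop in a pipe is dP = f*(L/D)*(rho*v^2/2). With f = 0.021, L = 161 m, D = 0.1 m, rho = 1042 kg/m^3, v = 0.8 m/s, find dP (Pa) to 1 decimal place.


dP = f * (L/D) * (rho*v^2/2)
dP = 0.021 * (161/0.1) * (1042*0.8^2/2)
L/D = 1610.0
rho*v^2/2 = 1042*0.64/2 = 333.44
dP = 0.021 * 1610.0 * 333.44
dP = 11273.6 Pa


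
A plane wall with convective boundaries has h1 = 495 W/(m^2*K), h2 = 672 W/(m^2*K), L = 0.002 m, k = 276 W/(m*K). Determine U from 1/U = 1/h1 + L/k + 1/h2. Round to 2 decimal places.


1/U = 1/h1 + L/k + 1/h2
1/U = 1/495 + 0.002/276 + 1/672
1/U = 0.002020202 + 7.2464e-06 + 0.0014880952
1/U = 0.0035155436
U = 284.45 W/(m^2*K)


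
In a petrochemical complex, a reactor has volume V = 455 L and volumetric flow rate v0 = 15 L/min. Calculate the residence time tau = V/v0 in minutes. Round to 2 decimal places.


tau = V / v0
tau = 455 / 15
tau = 30.33 min


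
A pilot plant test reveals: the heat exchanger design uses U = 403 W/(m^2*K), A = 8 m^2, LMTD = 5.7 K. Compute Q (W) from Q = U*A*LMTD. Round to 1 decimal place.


Q = U * A * LMTD
Q = 403 * 8 * 5.7
Q = 18376.8 W


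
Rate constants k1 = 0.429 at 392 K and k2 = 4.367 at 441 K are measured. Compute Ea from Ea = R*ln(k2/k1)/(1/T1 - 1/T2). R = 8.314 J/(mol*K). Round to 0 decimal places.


Ea = R * ln(k2/k1) / (1/T1 - 1/T2)
ln(k2/k1) = ln(4.367/0.429) = 2.3203746
1/T1 - 1/T2 = 1/392 - 1/441 = 0.000283446712
Ea = 8.314 * 2.3203746 / 0.000283446712
Ea = 68061 J/mol


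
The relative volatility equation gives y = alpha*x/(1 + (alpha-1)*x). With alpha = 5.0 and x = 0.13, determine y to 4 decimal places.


y = alpha*x / (1 + (alpha-1)*x)
y = 5.0*0.13 / (1 + (5.0-1)*0.13)
y = 0.65 / (1 + 0.52)
y = 0.65 / 1.52
y = 0.4276


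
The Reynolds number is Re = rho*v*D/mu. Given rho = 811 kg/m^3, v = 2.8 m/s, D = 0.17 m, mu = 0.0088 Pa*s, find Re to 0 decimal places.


Re = rho * v * D / mu
Re = 811 * 2.8 * 0.17 / 0.0088
Re = 386.036 / 0.0088
Re = 43868


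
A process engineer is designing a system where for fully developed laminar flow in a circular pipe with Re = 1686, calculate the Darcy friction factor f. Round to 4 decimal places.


f = 64 / Re
f = 64 / 1686
f = 0.0380


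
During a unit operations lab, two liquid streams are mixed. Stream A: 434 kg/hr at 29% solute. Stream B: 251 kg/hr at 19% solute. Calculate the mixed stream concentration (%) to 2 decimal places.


Mass balance on solute: F1*x1 + F2*x2 = F3*x3
F3 = F1 + F2 = 434 + 251 = 685 kg/hr
x3 = (F1*x1 + F2*x2)/F3
x3 = (434*0.29 + 251*0.19) / 685
x3 = 25.34%


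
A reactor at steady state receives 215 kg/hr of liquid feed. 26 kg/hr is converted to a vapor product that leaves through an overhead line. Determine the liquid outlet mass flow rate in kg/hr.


Steady-state mass balance on the main outlet: F_out = F_in - F_removed
F_out = 215 - 26
F_out = 189 kg/hr


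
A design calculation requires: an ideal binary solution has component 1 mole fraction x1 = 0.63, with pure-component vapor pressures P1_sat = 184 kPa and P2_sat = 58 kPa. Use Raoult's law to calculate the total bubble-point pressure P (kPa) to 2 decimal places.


P = x1*P1_sat + x2*P2_sat
x2 = 1 - x1 = 1 - 0.63 = 0.37
P = 0.63*184 + 0.37*58
P = 115.92 + 21.46
P = 137.38 kPa


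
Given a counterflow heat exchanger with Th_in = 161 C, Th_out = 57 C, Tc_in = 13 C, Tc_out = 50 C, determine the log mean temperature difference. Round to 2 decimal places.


dT1 = Th_in - Tc_out = 161 - 50 = 111
dT2 = Th_out - Tc_in = 57 - 13 = 44
LMTD = (dT1 - dT2) / ln(dT1/dT2)
LMTD = (111 - 44) / ln(111/44)
LMTD = 72.41 K


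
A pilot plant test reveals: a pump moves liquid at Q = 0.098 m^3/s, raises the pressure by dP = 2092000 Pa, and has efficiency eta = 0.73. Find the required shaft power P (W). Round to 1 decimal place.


P = Q * dP / eta
P = 0.098 * 2092000 / 0.73
P = 205016.0 / 0.73
P = 280843.8 W


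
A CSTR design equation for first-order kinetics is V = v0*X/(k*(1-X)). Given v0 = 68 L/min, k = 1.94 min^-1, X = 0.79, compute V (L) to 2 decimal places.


V = v0 * X / (k * (1 - X))
V = 68 * 0.79 / (1.94 * (1 - 0.79))
V = 53.72 / (1.94 * 0.21)
V = 53.72 / 0.4074
V = 131.86 L


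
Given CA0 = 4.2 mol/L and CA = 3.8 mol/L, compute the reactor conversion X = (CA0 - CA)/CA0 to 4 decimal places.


X = (CA0 - CA) / CA0
X = (4.2 - 3.8) / 4.2
X = 0.4 / 4.2
X = 0.0952


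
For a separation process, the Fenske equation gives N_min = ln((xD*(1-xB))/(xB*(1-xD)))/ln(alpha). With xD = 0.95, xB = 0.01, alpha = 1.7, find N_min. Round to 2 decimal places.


N_min = ln((xD*(1-xB))/(xB*(1-xD))) / ln(alpha)
Numerator inside ln: 0.9405 / 0.0005 = 1881.0
ln(1881.0) = 7.539559
ln(alpha) = ln(1.7) = 0.530628
N_min = 7.539559 / 0.530628 = 14.21


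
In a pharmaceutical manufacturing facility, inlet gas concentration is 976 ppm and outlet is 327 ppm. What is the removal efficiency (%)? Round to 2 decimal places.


Efficiency = (G_in - G_out) / G_in * 100%
Efficiency = (976 - 327) / 976 * 100
Efficiency = 649 / 976 * 100
Efficiency = 66.50%


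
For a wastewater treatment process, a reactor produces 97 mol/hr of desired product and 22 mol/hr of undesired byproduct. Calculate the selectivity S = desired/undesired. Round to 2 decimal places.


S = desired product rate / undesired product rate
S = 97 / 22
S = 4.41


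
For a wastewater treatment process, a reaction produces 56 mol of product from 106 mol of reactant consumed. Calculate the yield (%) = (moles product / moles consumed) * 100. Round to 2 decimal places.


Yield = (moles product / moles consumed) * 100%
Yield = (56 / 106) * 100
Yield = 0.5283 * 100
Yield = 52.83%


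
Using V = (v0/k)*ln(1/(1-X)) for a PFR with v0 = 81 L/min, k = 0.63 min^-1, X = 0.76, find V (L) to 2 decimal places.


V = (v0/k) * ln(1/(1-X))
V = (81/0.63) * ln(1/(1-0.76))
V = 128.571429 * ln(4.166667)
V = 128.571429 * 1.427116
V = 183.49 L


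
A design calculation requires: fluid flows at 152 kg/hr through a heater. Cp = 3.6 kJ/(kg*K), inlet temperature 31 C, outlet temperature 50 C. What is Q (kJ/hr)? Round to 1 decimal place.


Q = m_dot * Cp * (T2 - T1)
Q = 152 * 3.6 * (50 - 31)
Q = 152 * 3.6 * 19
Q = 10396.8 kJ/hr


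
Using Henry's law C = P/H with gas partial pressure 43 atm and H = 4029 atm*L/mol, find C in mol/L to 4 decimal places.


C = P / H
C = 43 / 4029
C = 0.0107 mol/L


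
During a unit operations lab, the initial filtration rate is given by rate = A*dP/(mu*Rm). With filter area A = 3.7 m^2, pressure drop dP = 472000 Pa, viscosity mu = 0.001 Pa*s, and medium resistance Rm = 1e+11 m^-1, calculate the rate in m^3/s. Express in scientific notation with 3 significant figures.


rate = A * dP / (mu * Rm)
rate = 3.7 * 472000 / (0.001 * 1e+11)
rate = 1746400.0 / 1.000e+08
rate = 1.75e-02 m^3/s


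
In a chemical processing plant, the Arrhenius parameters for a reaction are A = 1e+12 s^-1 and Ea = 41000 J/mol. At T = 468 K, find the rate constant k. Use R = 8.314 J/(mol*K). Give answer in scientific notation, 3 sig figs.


k = A * exp(-Ea/(R*T))
k = 1e+12 * exp(-41000 / (8.314 * 468))
k = 1e+12 * exp(-10.537267)
k = 2.65e+07


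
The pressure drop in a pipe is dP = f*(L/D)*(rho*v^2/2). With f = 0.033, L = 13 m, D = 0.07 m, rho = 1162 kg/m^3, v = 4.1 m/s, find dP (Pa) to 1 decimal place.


dP = f * (L/D) * (rho*v^2/2)
dP = 0.033 * (13/0.07) * (1162*4.1^2/2)
L/D = 185.71428571
rho*v^2/2 = 1162*16.81/2 = 9766.61
dP = 0.033 * 185.71428571 * 9766.61
dP = 59855.4 Pa


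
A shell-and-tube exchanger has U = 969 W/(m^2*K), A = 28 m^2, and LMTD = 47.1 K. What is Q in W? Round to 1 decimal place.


Q = U * A * LMTD
Q = 969 * 28 * 47.1
Q = 1277917.2 W


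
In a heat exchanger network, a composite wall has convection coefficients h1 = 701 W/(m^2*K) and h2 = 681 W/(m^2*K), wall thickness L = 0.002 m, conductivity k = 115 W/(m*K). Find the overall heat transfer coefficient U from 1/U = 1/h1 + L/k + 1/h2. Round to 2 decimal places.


1/U = 1/h1 + L/k + 1/h2
1/U = 1/701 + 0.002/115 + 1/681
1/U = 0.0014265335 + 1.73913e-05 + 0.0014684288
1/U = 0.0029123536
U = 343.36 W/(m^2*K)


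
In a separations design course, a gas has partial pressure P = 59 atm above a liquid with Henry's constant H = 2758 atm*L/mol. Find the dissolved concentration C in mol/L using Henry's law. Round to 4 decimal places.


C = P / H
C = 59 / 2758
C = 0.0214 mol/L


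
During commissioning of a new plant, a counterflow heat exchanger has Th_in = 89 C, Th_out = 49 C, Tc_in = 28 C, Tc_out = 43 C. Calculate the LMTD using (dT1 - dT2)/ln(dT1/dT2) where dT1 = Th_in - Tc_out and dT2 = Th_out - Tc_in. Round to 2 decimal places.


dT1 = Th_in - Tc_out = 89 - 43 = 46
dT2 = Th_out - Tc_in = 49 - 28 = 21
LMTD = (dT1 - dT2) / ln(dT1/dT2)
LMTD = (46 - 21) / ln(46/21)
LMTD = 31.88 K


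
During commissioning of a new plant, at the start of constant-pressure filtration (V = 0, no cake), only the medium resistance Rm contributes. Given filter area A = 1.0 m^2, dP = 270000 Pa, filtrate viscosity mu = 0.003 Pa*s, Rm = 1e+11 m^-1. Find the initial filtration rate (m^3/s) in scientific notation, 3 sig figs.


rate = A * dP / (mu * Rm)
rate = 1.0 * 270000 / (0.003 * 1e+11)
rate = 270000.0 / 3.000e+08
rate = 9.00e-04 m^3/s


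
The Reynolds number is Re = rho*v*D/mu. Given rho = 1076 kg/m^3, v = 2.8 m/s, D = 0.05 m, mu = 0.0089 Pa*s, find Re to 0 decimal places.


Re = rho * v * D / mu
Re = 1076 * 2.8 * 0.05 / 0.0089
Re = 150.64 / 0.0089
Re = 16926


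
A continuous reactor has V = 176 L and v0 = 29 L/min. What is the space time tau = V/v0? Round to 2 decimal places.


tau = V / v0
tau = 176 / 29
tau = 6.07 min


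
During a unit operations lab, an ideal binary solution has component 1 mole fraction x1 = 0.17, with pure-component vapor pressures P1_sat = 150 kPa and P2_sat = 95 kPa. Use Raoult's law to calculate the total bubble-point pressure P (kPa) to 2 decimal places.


P = x1*P1_sat + x2*P2_sat
x2 = 1 - x1 = 1 - 0.17 = 0.83
P = 0.17*150 + 0.83*95
P = 25.5 + 78.85
P = 104.35 kPa


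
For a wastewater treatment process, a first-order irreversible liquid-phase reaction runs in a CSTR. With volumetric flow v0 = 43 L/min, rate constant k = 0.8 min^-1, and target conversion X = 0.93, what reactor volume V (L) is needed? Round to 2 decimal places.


V = v0 * X / (k * (1 - X))
V = 43 * 0.93 / (0.8 * (1 - 0.93))
V = 39.99 / (0.8 * 0.07)
V = 39.99 / 0.056
V = 714.11 L


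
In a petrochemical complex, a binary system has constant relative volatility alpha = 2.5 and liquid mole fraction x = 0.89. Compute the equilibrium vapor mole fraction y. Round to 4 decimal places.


y = alpha*x / (1 + (alpha-1)*x)
y = 2.5*0.89 / (1 + (2.5-1)*0.89)
y = 2.225 / (1 + 1.335)
y = 2.225 / 2.335
y = 0.9529


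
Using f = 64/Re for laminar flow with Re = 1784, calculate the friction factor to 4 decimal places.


f = 64 / Re
f = 64 / 1784
f = 0.0359


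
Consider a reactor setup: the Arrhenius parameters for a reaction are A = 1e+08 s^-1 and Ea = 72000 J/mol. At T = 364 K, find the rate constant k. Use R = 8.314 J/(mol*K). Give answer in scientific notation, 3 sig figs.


k = A * exp(-Ea/(R*T))
k = 1e+08 * exp(-72000 / (8.314 * 364))
k = 1e+08 * exp(-23.79146)
k = 4.65e-03


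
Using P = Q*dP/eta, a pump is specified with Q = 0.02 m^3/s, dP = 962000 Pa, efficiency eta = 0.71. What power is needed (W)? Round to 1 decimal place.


P = Q * dP / eta
P = 0.02 * 962000 / 0.71
P = 19240.0 / 0.71
P = 27098.6 W


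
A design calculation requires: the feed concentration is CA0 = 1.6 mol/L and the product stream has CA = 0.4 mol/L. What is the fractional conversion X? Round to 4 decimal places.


X = (CA0 - CA) / CA0
X = (1.6 - 0.4) / 1.6
X = 1.2 / 1.6
X = 0.7500


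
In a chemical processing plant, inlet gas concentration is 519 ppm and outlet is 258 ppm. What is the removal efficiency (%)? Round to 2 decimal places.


Efficiency = (G_in - G_out) / G_in * 100%
Efficiency = (519 - 258) / 519 * 100
Efficiency = 261 / 519 * 100
Efficiency = 50.29%


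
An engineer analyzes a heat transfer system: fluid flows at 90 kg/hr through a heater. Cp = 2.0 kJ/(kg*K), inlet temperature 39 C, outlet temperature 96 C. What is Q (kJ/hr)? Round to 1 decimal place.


Q = m_dot * Cp * (T2 - T1)
Q = 90 * 2.0 * (96 - 39)
Q = 90 * 2.0 * 57
Q = 10260.0 kJ/hr


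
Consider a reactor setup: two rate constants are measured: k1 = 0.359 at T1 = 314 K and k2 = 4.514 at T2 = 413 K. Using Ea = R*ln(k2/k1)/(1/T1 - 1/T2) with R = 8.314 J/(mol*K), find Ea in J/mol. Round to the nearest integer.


Ea = R * ln(k2/k1) / (1/T1 - 1/T2)
ln(k2/k1) = ln(4.514/0.359) = 2.5316166
1/T1 - 1/T2 = 1/314 - 1/413 = 0.00076340587
Ea = 8.314 * 2.5316166 / 0.00076340587
Ea = 27571 J/mol


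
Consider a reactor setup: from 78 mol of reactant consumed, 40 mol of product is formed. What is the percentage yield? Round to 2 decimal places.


Yield = (moles product / moles consumed) * 100%
Yield = (40 / 78) * 100
Yield = 0.5128 * 100
Yield = 51.28%


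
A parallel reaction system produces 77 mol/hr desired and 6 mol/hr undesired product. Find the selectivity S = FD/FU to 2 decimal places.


S = desired product rate / undesired product rate
S = 77 / 6
S = 12.83


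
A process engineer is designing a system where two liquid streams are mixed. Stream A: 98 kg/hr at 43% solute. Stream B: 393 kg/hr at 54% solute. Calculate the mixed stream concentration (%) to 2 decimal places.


Mass balance on solute: F1*x1 + F2*x2 = F3*x3
F3 = F1 + F2 = 98 + 393 = 491 kg/hr
x3 = (F1*x1 + F2*x2)/F3
x3 = (98*0.43 + 393*0.54) / 491
x3 = 51.80%


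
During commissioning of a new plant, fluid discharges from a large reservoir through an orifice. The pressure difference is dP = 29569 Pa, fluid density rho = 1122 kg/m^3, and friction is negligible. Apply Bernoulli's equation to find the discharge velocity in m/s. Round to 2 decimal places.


v = sqrt(2*dP/rho)
v = sqrt(2*29569/1122)
v = sqrt(52.707665)
v = 7.26 m/s


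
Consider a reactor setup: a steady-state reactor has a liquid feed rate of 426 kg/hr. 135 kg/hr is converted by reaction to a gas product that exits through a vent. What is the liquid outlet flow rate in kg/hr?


Steady-state mass balance on the main outlet: F_out = F_in - F_removed
F_out = 426 - 135
F_out = 291 kg/hr


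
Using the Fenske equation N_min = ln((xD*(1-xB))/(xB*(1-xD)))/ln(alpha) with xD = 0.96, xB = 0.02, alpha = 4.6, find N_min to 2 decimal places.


N_min = ln((xD*(1-xB))/(xB*(1-xD))) / ln(alpha)
Numerator inside ln: 0.9408 / 0.0008 = 1176.0
ln(1176.0) = 7.069874
ln(alpha) = ln(4.6) = 1.526056
N_min = 7.069874 / 1.526056 = 4.63


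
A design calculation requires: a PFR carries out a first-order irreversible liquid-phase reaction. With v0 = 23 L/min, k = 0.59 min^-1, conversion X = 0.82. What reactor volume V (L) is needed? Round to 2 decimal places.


V = (v0/k) * ln(1/(1-X))
V = (23/0.59) * ln(1/(1-0.82))
V = 38.983051 * ln(5.555556)
V = 38.983051 * 1.714799
V = 66.85 L


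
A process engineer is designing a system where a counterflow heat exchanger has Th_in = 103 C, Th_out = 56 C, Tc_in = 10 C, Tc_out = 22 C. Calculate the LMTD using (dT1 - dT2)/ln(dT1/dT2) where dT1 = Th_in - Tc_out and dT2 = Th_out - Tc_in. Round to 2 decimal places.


dT1 = Th_in - Tc_out = 103 - 22 = 81
dT2 = Th_out - Tc_in = 56 - 10 = 46
LMTD = (dT1 - dT2) / ln(dT1/dT2)
LMTD = (81 - 46) / ln(81/46)
LMTD = 61.86 K


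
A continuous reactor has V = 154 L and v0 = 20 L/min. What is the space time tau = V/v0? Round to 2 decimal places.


tau = V / v0
tau = 154 / 20
tau = 7.70 min


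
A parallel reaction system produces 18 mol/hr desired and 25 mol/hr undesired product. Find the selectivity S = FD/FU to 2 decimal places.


S = desired product rate / undesired product rate
S = 18 / 25
S = 0.72


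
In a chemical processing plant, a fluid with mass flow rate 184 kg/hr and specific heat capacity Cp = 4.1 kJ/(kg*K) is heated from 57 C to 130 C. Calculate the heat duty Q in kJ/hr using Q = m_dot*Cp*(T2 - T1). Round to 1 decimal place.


Q = m_dot * Cp * (T2 - T1)
Q = 184 * 4.1 * (130 - 57)
Q = 184 * 4.1 * 73
Q = 55071.2 kJ/hr


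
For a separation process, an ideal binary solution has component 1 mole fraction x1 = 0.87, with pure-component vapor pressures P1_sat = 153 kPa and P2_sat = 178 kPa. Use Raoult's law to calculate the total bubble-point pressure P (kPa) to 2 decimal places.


P = x1*P1_sat + x2*P2_sat
x2 = 1 - x1 = 1 - 0.87 = 0.13
P = 0.87*153 + 0.13*178
P = 133.11 + 23.14
P = 156.25 kPa


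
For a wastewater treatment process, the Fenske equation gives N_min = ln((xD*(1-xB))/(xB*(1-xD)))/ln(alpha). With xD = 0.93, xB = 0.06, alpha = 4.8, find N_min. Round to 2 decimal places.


N_min = ln((xD*(1-xB))/(xB*(1-xD))) / ln(alpha)
Numerator inside ln: 0.8742 / 0.0042 = 208.142857
ln(208.142857) = 5.338225
ln(alpha) = ln(4.8) = 1.568616
N_min = 5.338225 / 1.568616 = 3.40


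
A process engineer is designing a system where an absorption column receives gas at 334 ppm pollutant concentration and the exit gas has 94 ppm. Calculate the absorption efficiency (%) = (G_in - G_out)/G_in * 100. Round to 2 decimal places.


Efficiency = (G_in - G_out) / G_in * 100%
Efficiency = (334 - 94) / 334 * 100
Efficiency = 240 / 334 * 100
Efficiency = 71.86%


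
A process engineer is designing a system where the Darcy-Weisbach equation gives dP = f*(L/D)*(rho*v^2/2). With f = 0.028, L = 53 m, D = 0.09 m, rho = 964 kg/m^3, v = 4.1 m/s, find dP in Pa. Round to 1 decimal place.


dP = f * (L/D) * (rho*v^2/2)
dP = 0.028 * (53/0.09) * (964*4.1^2/2)
L/D = 588.88888889
rho*v^2/2 = 964*16.81/2 = 8102.42
dP = 0.028 * 588.88888889 * 8102.42
dP = 133599.9 Pa


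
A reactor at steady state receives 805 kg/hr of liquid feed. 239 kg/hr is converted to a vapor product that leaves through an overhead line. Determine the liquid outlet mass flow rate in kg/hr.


Steady-state mass balance on the main outlet: F_out = F_in - F_removed
F_out = 805 - 239
F_out = 566 kg/hr


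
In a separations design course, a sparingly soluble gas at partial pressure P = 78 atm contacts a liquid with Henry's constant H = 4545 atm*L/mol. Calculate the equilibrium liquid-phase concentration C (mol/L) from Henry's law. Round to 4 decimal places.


C = P / H
C = 78 / 4545
C = 0.0172 mol/L


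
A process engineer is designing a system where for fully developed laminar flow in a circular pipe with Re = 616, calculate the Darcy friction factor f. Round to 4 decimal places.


f = 64 / Re
f = 64 / 616
f = 0.1039


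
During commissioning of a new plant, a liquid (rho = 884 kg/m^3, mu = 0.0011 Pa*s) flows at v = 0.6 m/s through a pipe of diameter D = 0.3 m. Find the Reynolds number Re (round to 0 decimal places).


Re = rho * v * D / mu
Re = 884 * 0.6 * 0.3 / 0.0011
Re = 159.12 / 0.0011
Re = 144655


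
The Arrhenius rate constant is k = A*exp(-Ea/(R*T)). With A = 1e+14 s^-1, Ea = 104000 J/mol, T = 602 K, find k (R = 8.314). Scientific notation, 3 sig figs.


k = A * exp(-Ea/(R*T))
k = 1e+14 * exp(-104000 / (8.314 * 602))
k = 1e+14 * exp(-20.779105)
k = 9.46e+04


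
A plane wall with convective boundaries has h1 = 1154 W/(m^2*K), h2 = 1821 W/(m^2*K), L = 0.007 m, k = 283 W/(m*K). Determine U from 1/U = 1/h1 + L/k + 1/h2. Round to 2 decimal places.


1/U = 1/h1 + L/k + 1/h2
1/U = 1/1154 + 0.007/283 + 1/1821
1/U = 0.0008665511 + 2.4735e-05 + 0.0005491488
1/U = 0.0014404349
U = 694.23 W/(m^2*K)


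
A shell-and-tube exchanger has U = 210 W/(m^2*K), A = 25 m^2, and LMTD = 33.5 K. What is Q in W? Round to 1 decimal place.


Q = U * A * LMTD
Q = 210 * 25 * 33.5
Q = 175875.0 W


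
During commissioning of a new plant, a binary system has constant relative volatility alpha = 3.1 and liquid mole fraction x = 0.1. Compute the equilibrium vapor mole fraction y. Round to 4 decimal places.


y = alpha*x / (1 + (alpha-1)*x)
y = 3.1*0.1 / (1 + (3.1-1)*0.1)
y = 0.31 / (1 + 0.21)
y = 0.31 / 1.21
y = 0.2562


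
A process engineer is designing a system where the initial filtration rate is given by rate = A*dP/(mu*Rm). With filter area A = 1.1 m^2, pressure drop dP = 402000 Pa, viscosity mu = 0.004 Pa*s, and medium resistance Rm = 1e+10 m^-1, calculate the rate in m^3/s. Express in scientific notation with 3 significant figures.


rate = A * dP / (mu * Rm)
rate = 1.1 * 402000 / (0.004 * 1e+10)
rate = 442200.0 / 4.000e+07
rate = 1.11e-02 m^3/s


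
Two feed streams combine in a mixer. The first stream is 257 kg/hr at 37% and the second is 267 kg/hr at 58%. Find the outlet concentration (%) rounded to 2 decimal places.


Mass balance on solute: F1*x1 + F2*x2 = F3*x3
F3 = F1 + F2 = 257 + 267 = 524 kg/hr
x3 = (F1*x1 + F2*x2)/F3
x3 = (257*0.37 + 267*0.58) / 524
x3 = 47.70%


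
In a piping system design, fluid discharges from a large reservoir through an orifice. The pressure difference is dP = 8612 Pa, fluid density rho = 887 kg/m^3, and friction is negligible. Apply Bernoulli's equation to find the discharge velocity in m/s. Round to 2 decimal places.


v = sqrt(2*dP/rho)
v = sqrt(2*8612/887)
v = sqrt(19.418264)
v = 4.41 m/s


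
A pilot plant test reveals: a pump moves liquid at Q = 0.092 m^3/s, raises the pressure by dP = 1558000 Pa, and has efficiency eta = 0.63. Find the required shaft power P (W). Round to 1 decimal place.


P = Q * dP / eta
P = 0.092 * 1558000 / 0.63
P = 143336.0 / 0.63
P = 227517.5 W


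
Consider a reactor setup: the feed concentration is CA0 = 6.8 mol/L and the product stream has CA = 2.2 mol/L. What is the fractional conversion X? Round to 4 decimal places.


X = (CA0 - CA) / CA0
X = (6.8 - 2.2) / 6.8
X = 4.6 / 6.8
X = 0.6765


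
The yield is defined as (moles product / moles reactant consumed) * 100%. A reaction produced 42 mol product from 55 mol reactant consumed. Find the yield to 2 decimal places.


Yield = (moles product / moles consumed) * 100%
Yield = (42 / 55) * 100
Yield = 0.7636 * 100
Yield = 76.36%


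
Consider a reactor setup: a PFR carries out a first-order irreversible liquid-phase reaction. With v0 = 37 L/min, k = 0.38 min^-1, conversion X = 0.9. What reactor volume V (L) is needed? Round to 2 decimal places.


V = (v0/k) * ln(1/(1-X))
V = (37/0.38) * ln(1/(1-0.9))
V = 97.368421 * ln(10.0)
V = 97.368421 * 2.302585
V = 224.20 L


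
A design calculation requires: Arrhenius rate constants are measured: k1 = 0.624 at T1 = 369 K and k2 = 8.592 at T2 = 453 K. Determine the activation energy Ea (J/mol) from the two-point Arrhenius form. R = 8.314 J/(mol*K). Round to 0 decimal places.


Ea = R * ln(k2/k1) / (1/T1 - 1/T2)
ln(k2/k1) = ln(8.592/0.624) = 2.6224364
1/T1 - 1/T2 = 1/369 - 1/453 = 0.000502521582
Ea = 8.314 * 2.6224364 / 0.000502521582
Ea = 43387 J/mol


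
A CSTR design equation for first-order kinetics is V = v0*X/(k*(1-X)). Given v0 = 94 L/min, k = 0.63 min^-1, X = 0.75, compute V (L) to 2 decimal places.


V = v0 * X / (k * (1 - X))
V = 94 * 0.75 / (0.63 * (1 - 0.75))
V = 70.5 / (0.63 * 0.25)
V = 70.5 / 0.1575
V = 447.62 L


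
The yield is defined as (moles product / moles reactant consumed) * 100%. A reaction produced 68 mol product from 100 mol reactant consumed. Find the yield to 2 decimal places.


Yield = (moles product / moles consumed) * 100%
Yield = (68 / 100) * 100
Yield = 0.68 * 100
Yield = 68.00%


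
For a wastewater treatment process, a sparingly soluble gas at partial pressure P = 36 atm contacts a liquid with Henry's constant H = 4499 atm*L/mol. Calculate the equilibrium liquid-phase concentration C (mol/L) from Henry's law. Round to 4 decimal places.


C = P / H
C = 36 / 4499
C = 0.0080 mol/L


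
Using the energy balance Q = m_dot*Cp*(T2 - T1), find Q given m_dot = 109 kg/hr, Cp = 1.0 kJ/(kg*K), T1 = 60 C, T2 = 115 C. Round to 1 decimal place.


Q = m_dot * Cp * (T2 - T1)
Q = 109 * 1.0 * (115 - 60)
Q = 109 * 1.0 * 55
Q = 5995.0 kJ/hr


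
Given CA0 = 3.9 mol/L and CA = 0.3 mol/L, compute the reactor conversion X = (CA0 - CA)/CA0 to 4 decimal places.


X = (CA0 - CA) / CA0
X = (3.9 - 0.3) / 3.9
X = 3.6 / 3.9
X = 0.9231


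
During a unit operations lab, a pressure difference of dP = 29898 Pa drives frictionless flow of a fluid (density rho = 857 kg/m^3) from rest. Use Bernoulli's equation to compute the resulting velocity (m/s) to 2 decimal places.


v = sqrt(2*dP/rho)
v = sqrt(2*29898/857)
v = sqrt(69.773629)
v = 8.35 m/s


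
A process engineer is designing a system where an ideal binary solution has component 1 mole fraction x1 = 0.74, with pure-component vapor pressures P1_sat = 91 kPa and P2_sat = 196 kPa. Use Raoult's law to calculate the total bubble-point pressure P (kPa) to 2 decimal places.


P = x1*P1_sat + x2*P2_sat
x2 = 1 - x1 = 1 - 0.74 = 0.26
P = 0.74*91 + 0.26*196
P = 67.34 + 50.96
P = 118.30 kPa


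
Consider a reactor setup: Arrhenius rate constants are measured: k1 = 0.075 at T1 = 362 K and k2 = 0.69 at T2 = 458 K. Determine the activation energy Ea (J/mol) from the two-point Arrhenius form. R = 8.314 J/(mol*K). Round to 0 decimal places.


Ea = R * ln(k2/k1) / (1/T1 - 1/T2)
ln(k2/k1) = ln(0.69/0.075) = 2.2192035
1/T1 - 1/T2 = 1/362 - 1/458 = 0.000579024826
Ea = 8.314 * 2.2192035 / 0.000579024826
Ea = 31865 J/mol


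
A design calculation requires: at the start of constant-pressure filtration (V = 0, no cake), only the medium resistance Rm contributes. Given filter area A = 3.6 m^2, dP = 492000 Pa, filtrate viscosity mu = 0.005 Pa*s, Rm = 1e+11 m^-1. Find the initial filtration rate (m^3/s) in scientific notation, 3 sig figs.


rate = A * dP / (mu * Rm)
rate = 3.6 * 492000 / (0.005 * 1e+11)
rate = 1771200.0 / 5.000e+08
rate = 3.54e-03 m^3/s


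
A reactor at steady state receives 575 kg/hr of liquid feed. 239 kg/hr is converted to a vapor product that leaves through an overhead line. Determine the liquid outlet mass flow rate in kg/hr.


Steady-state mass balance on the main outlet: F_out = F_in - F_removed
F_out = 575 - 239
F_out = 336 kg/hr


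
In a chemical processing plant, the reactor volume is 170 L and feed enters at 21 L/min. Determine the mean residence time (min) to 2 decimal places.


tau = V / v0
tau = 170 / 21
tau = 8.10 min


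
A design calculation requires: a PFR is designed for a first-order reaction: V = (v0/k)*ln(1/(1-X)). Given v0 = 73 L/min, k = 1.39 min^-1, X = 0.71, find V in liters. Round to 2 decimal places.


V = (v0/k) * ln(1/(1-X))
V = (73/1.39) * ln(1/(1-0.71))
V = 52.517986 * ln(3.448276)
V = 52.517986 * 1.237874
V = 65.01 L


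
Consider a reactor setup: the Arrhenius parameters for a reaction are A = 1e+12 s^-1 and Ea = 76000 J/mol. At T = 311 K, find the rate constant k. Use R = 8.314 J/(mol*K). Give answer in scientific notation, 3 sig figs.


k = A * exp(-Ea/(R*T))
k = 1e+12 * exp(-76000 / (8.314 * 311))
k = 1e+12 * exp(-29.39295)
k = 1.72e-01


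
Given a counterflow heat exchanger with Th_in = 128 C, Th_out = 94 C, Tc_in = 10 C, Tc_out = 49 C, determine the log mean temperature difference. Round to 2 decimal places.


dT1 = Th_in - Tc_out = 128 - 49 = 79
dT2 = Th_out - Tc_in = 94 - 10 = 84
LMTD = (dT1 - dT2) / ln(dT1/dT2)
LMTD = (79 - 84) / ln(79/84)
LMTD = 81.47 K


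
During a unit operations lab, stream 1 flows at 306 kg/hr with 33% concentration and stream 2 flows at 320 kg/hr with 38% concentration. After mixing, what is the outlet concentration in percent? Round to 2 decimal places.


Mass balance on solute: F1*x1 + F2*x2 = F3*x3
F3 = F1 + F2 = 306 + 320 = 626 kg/hr
x3 = (F1*x1 + F2*x2)/F3
x3 = (306*0.33 + 320*0.38) / 626
x3 = 35.56%


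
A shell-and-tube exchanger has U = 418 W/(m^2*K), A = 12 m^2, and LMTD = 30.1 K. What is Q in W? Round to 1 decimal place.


Q = U * A * LMTD
Q = 418 * 12 * 30.1
Q = 150981.6 W


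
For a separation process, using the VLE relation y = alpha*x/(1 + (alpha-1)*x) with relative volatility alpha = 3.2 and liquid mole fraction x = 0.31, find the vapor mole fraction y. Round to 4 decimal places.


y = alpha*x / (1 + (alpha-1)*x)
y = 3.2*0.31 / (1 + (3.2-1)*0.31)
y = 0.992 / (1 + 0.682)
y = 0.992 / 1.682
y = 0.5898


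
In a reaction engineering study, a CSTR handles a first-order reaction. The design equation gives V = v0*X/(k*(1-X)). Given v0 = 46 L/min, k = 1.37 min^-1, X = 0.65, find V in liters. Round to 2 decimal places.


V = v0 * X / (k * (1 - X))
V = 46 * 0.65 / (1.37 * (1 - 0.65))
V = 29.9 / (1.37 * 0.35)
V = 29.9 / 0.4795
V = 62.36 L


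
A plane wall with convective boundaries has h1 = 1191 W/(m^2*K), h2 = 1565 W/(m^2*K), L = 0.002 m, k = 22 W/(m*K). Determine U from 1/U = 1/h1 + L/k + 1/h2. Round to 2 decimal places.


1/U = 1/h1 + L/k + 1/h2
1/U = 1/1191 + 0.002/22 + 1/1565
1/U = 0.0008396306 + 9.09091e-05 + 0.0006389776
1/U = 0.0015695173
U = 637.14 W/(m^2*K)


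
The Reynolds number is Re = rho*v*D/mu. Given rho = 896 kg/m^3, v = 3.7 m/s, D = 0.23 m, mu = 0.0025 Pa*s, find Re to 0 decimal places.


Re = rho * v * D / mu
Re = 896 * 3.7 * 0.23 / 0.0025
Re = 762.496 / 0.0025
Re = 304998


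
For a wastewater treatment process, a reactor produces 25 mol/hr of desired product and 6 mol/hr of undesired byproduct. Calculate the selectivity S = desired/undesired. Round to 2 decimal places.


S = desired product rate / undesired product rate
S = 25 / 6
S = 4.17


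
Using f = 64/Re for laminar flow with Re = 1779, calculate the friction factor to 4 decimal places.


f = 64 / Re
f = 64 / 1779
f = 0.0360


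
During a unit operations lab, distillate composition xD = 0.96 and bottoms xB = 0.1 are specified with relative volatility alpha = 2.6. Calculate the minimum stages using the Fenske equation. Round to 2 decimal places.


N_min = ln((xD*(1-xB))/(xB*(1-xD))) / ln(alpha)
Numerator inside ln: 0.864 / 0.004 = 216.0
ln(216.0) = 5.375278
ln(alpha) = ln(2.6) = 0.955511
N_min = 5.375278 / 0.955511 = 5.63


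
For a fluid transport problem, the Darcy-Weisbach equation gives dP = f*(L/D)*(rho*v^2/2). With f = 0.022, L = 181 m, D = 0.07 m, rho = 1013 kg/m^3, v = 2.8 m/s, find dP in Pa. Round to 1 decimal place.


dP = f * (L/D) * (rho*v^2/2)
dP = 0.022 * (181/0.07) * (1013*2.8^2/2)
L/D = 2585.71428571
rho*v^2/2 = 1013*7.84/2 = 3970.96
dP = 0.022 * 2585.71428571 * 3970.96
dP = 225890.9 Pa


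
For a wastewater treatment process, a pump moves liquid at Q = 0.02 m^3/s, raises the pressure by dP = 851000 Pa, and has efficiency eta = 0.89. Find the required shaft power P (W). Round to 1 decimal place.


P = Q * dP / eta
P = 0.02 * 851000 / 0.89
P = 17020.0 / 0.89
P = 19123.6 W


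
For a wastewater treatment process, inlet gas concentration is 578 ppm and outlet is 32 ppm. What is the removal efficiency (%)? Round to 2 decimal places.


Efficiency = (G_in - G_out) / G_in * 100%
Efficiency = (578 - 32) / 578 * 100
Efficiency = 546 / 578 * 100
Efficiency = 94.46%


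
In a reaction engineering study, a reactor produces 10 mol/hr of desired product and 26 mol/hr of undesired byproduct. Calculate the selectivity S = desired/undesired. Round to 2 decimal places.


S = desired product rate / undesired product rate
S = 10 / 26
S = 0.38


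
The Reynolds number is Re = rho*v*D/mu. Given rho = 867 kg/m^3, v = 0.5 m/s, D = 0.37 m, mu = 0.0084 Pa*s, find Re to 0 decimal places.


Re = rho * v * D / mu
Re = 867 * 0.5 * 0.37 / 0.0084
Re = 160.395 / 0.0084
Re = 19095


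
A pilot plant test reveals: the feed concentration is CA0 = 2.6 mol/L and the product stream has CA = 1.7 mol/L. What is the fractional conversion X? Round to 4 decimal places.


X = (CA0 - CA) / CA0
X = (2.6 - 1.7) / 2.6
X = 0.9 / 2.6
X = 0.3462


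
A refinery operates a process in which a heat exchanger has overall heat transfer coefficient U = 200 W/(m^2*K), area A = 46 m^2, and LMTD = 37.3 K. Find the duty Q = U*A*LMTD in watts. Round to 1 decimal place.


Q = U * A * LMTD
Q = 200 * 46 * 37.3
Q = 343160.0 W


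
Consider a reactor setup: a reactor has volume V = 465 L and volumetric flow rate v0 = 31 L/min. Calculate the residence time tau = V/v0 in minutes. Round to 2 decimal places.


tau = V / v0
tau = 465 / 31
tau = 15.00 min


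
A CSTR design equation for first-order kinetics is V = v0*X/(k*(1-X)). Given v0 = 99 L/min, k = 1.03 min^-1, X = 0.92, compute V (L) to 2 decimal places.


V = v0 * X / (k * (1 - X))
V = 99 * 0.92 / (1.03 * (1 - 0.92))
V = 91.08 / (1.03 * 0.08)
V = 91.08 / 0.0824
V = 1105.34 L


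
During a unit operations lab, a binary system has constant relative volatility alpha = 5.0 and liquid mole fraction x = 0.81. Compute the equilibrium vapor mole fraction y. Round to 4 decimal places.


y = alpha*x / (1 + (alpha-1)*x)
y = 5.0*0.81 / (1 + (5.0-1)*0.81)
y = 4.05 / (1 + 3.24)
y = 4.05 / 4.24
y = 0.9552
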